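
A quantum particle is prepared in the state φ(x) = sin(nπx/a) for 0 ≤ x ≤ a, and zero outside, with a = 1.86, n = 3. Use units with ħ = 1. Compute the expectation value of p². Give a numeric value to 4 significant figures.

25.68

p² φ = −ħ² d²φ/dx²; ⟨p²⟩ = −ħ² ∫ φ*·φ'' dx / ∫|φ|² dx.
d/dx sin(nπx/a) = (nπ/a)·cos(nπx/a) and d²/dx² sin(nπx/a) = −(nπ/a)²·sin(nπx/a); on 0 ≤ x ≤ a, ∫sin²(nπx/a) dx = a/2 and ∫sin(nπx/a)·cos(nπx/a) dx = 0.
State is unnormalized: ∫|φ|² dx = 0.93000, and ∫φ*·(−ħ² φ'') dx = 23.878, so ⟨p²⟩ = 23.878 / 0.93000.
⟨p²⟩ = 25.675.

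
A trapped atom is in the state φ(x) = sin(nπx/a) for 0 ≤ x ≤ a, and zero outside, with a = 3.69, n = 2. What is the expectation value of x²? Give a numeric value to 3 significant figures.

⟨x²⟩ = ∫ x²·|φ|² dx / ∫|φ|² dx (integrals over the domain).
With sin²θ = (1 − cos2θ)/2 on 0 ≤ x ≤ a: ∫sin²(nπx/a) dx = a/2, ∫x·sin²(nπx/a) dx = a²/4, ∫x²·sin²(nπx/a) dx = a³·(1/6 − 1/(4n²π²)); higher powers xᵏ the same way, integrating xᵏ·cos(2nπx/a) by parts.
State is unnormalized: ∫|φ|² dx = 1.8450, and ∫φ*·x²·φ dx = 8.0557, so ⟨x²⟩ = 8.0557 / 1.8450.
⟨x²⟩ = 4.3663.

4.37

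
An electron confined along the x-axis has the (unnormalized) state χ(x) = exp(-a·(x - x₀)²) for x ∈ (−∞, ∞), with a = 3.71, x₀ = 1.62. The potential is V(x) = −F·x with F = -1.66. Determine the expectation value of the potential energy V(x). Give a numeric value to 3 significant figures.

2.69

⟨V⟩ = ∫ V(x)·|χ|² dx / ∫|χ|² dx.
Gaussian moments (u = x − x₀): ∫u^(2j)·e^(−2au²) du = (2j−1)!!/(4a)^j · √(π/(2a)), odd powers integrate to 0; here √(π/(2a)) = 0.65069.
State is unnormalized: ∫|χ|² dx = 0.65069, and ∫χ*·V(x)·χ dx = 1.7498, so ⟨V⟩ = 1.7498 / 0.65069.
⟨V⟩ = 2.6892.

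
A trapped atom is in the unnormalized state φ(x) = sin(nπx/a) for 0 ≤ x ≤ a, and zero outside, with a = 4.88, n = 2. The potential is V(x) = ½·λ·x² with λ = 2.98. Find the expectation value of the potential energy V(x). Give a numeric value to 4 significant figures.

11.38

⟨V⟩ = ∫ V(x)·|φ|² dx / ∫|φ|² dx.
With sin²θ = (1 − cos2θ)/2 on 0 ≤ x ≤ a: ∫sin²(nπx/a) dx = a/2, ∫x·sin²(nπx/a) dx = a²/4, ∫x²·sin²(nπx/a) dx = a³·(1/6 − 1/(4n²π²)); higher powers xᵏ the same way, integrating xᵏ·cos(2nπx/a) by parts.
State is unnormalized: ∫|φ|² dx = 2.4400, and ∫φ*·V(x)·φ dx = 27.763, so ⟨V⟩ = 27.763 / 2.4400.
⟨V⟩ = 11.378.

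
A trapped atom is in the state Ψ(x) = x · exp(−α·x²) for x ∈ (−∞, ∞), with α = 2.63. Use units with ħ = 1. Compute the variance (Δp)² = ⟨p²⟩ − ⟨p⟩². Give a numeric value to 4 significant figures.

7.890

Compute ⟨p⟩ and ⟨p²⟩ separately; (Δp)² = ⟨p²⟩ − ⟨p⟩².
Expand each integrand as polynomial × e^(−2αx²) and use ∫x^(2j)·e^(−2αx²) dx = (2j−1)!!/(4α)^j · √(π/(2α)), odd powers → 0; here √(π/(2α)) = 0.77283. Differentiate with the product rule, d/dx e^(−αx²) = −2αx·e^(−αx²).
Normalization: ∫|Ψ|² dx = 0.073463.
⟨p⟩ = 0.0000 and ⟨p²⟩ = 7.8900.
(Δp)² = 7.8900 − (0.0000)² = 7.8900.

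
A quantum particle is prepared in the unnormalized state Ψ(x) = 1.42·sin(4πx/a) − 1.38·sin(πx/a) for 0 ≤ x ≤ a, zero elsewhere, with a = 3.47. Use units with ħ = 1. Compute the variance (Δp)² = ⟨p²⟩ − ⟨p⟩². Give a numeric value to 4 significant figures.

7.143

Compute ⟨p⟩ and ⟨p²⟩ separately; (Δp)² = ⟨p²⟩ − ⟨p⟩².
d²/dx² sin(jπx/a) = −(jπ/a)²·sin(jπx/a); on 0 ≤ x ≤ a, ∫sin²(jπx/a) dx = a/2 and ∫sin(jπx/a)·sin(lπx/a) dx = 0 for j ≠ l, so only diagonal terms survive in ∫|Ψ|² and ∫Ψ·Ψ″; ∫Ψ·Ψ′ dx = [Ψ²/2] between the walls = 0.
Normalization: ∫|Ψ|² dx = 6.8026.
⟨p⟩ = 0.0000 and ⟨p²⟩ = 7.1428.
(Δp)² = 7.1428 − (0.0000)² = 7.1428.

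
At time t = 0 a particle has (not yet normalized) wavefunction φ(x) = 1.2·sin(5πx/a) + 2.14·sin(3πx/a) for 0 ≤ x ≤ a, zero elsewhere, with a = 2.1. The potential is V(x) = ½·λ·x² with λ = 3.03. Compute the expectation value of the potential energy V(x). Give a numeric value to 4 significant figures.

2.466

⟨V⟩ = ∫ V(x)·|φ|² dx / ∫|φ|² dx.
On 0 ≤ x ≤ a (j ≠ l): ∫sin²(jπx/a) dx = a/2, ∫sin(jπx/a)·sin(lπx/a) dx = 0; diagonal moments ∫x·sin²(jπx/a) dx = a²/4, ∫x²·sin²(jπx/a) dx = a³·(1/6 − 1/(4j²π²)); cross terms ∫x·sin(jπx/a)·sin(lπx/a) dx = 0 for j + l even and −4jla²/(π²(j² − l²)²) for j + l odd, ∫x²·sin(jπx/a)·sin(lπx/a) dx = (−1)^(j+l)·4jla³/(π²(j² − l²)²); higher powers the same way via product-to-sum and parts.
State is unnormalized: ∫|φ|² dx = 6.3206, and ∫φ*·V(x)·φ dx = 15.586, so ⟨V⟩ = 15.586 / 6.3206.
⟨V⟩ = 2.4659.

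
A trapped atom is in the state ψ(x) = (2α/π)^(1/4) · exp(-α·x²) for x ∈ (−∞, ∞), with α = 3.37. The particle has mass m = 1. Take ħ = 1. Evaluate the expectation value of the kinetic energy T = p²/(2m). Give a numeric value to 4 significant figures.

1.685

T = −(ħ²/2m) d²/dx², so ⟨T⟩ = −(ħ²/2m) ∫ ψ*·ψ'' dx; with m = 1.
Gaussian moments: ∫x^(2j)·e^(−2αx²) dx = (2j−1)!!/(4α)^j · √(π/(2α)), odd powers integrate to 0; here √(π/(2α)) = 0.68272. Derivatives: d/dx e^(−αx²) = −2αx·e^(−αx²), d²/dx² e^(−αx²) = (4α²x² − 2α)·e^(−αx²).
⟨T⟩ = 1.6850.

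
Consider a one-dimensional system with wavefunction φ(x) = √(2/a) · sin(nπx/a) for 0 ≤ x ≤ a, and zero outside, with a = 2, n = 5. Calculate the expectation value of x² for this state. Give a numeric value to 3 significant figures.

1.33

⟨x²⟩ = ∫ x²·|φ|² dx (integrals over the domain).
With sin²θ = (1 − cos2θ)/2 on 0 ≤ x ≤ a: ∫sin²(nπx/a) dx = a/2, ∫x·sin²(nπx/a) dx = a²/4, ∫x²·sin²(nπx/a) dx = a³·(1/6 − 1/(4n²π²)); higher powers xᵏ the same way, integrating xᵏ·cos(2nπx/a) by parts.
⟨x²⟩ = 1.3252.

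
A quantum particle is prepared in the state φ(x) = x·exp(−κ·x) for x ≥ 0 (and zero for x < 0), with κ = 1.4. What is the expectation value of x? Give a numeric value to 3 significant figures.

⟨x⟩ = ∫ x·|φ|² dx / ∫|φ|² dx (integrals over the domain).
Every integrand reduces to terms xʲ·e^(−2κx) on [0, ∞); use ∫₀^∞ xʲ·e^(−2κx) dx = j!/(2κ)^(j+1).
State is unnormalized: ∫|φ|² dx = 0.091108, and ∫φ*·x·φ dx = 0.097616, so ⟨x⟩ = 0.097616 / 0.091108.
⟨x⟩ = 1.0714.

1.07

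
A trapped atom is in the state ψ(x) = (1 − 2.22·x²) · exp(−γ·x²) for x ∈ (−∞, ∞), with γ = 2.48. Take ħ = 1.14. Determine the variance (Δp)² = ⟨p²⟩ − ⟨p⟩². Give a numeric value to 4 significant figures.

8.248

Compute ⟨p⟩ and ⟨p²⟩ separately; (Δp)² = ⟨p²⟩ − ⟨p⟩².
Expand each integrand as polynomial × e^(−2γx²) and use ∫x^(2j)·e^(−2γx²) dx = (2j−1)!!/(4γ)^j · √(π/(2γ)), odd powers → 0; here √(π/(2γ)) = 0.79586. Differentiate with the product rule, d/dx e^(−γx²) = −2γx·e^(−γx²).
Normalization: ∫|ψ|² dx = 0.55922.
⟨p⟩ = 0.0000 and ⟨p²⟩ = 8.2478.
(Δp)² = 8.2478 − (0.0000)² = 8.2478.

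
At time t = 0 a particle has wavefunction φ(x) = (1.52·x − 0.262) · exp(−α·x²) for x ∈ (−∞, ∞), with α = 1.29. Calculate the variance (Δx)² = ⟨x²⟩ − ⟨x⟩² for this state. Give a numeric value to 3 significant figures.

Compute ⟨x⟩ and ⟨x²⟩ separately, then (Δx)² = ⟨x²⟩ − ⟨x⟩².
Expand each integrand as polynomial × e^(−2αx²) and use ∫x^(2j)·e^(−2αx²) dx = (2j−1)!!/(4α)^j · √(π/(2α)), odd powers → 0; here √(π/(2α)) = 1.1035.
Normalization: ∫|φ|² dx = 0.56983.
⟨x⟩ = -0.29891 and ⟨x²⟩ = 0.52987.
(Δx)² = 0.52987 − (-0.29891)² = 0.44052.

0.441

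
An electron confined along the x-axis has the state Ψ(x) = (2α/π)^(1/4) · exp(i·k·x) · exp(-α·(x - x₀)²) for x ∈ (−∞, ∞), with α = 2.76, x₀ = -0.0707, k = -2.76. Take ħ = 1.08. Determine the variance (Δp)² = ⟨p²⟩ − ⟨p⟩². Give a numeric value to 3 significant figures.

3.22

Compute ⟨p⟩ and ⟨p²⟩ separately; (Δp)² = ⟨p²⟩ − ⟨p⟩².
Gaussian moments (u = x − x₀): ∫u^(2j)·e^(−2αu²) du = (2j−1)!!/(4α)^j · √(π/(2α)), odd powers integrate to 0; here √(π/(2α)) = 0.75441. Derivatives: Ψ′ = (ik − 2αu)·Ψ, Ψ″ = ((ik − 2αu)² − 2α)·Ψ; the odd-in-u pieces drop out.
⟨p⟩ = -2.9808 and ⟨p²⟩ = 12.104.
(Δp)² = 12.104 − (-2.9808)² = 3.2193.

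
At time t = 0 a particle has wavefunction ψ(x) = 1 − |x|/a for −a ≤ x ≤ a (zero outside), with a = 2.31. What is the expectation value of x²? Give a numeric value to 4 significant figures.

⟨x²⟩ = ∫ x²·|ψ|² dx / ∫|ψ|² dx (integrals over the domain).
ψ is even, so ∫ over [−a, a] = 2∫₀ᵃ with ψ = 1 − x/a there: ∫₀ᵃ (1 − x/a)² dx = a/3, ∫₀ᵃ x²(1 − x/a)² dx = a³/30, ∫₀ᵃ x⁴(1 − x/a)² dx = a⁵/105.
State is unnormalized: ∫|ψ|² dx = 1.5400, and ∫ψ*·x²·ψ dx = 0.82176, so ⟨x²⟩ = 0.82176 / 1.5400.
⟨x²⟩ = 0.53361.

0.5336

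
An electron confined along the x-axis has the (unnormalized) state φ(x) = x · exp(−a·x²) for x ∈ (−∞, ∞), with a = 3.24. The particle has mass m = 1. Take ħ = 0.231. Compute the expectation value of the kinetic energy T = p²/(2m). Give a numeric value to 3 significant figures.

0.259

T = −(ħ²/2m) d²/dx², so ⟨T⟩ = −(ħ²/2m) ∫ φ*·φ'' dx / ∫|φ|² dx; with m = 1.
Expand each integrand as polynomial × e^(−2ax²) and use ∫x^(2j)·e^(−2ax²) dx = (2j−1)!!/(4a)^j · √(π/(2a)), odd powers → 0; here √(π/(2a)) = 0.69629. Differentiate with the product rule, d/dx e^(−ax²) = −2ax·e^(−ax²).
State is unnormalized: ∫|φ|² dx = 0.053726, and ∫φ*·(−ħ²/2m · φ'') dx = 0.013933, so ⟨T⟩ = 0.013933 / 0.053726.
⟨T⟩ = 0.25933.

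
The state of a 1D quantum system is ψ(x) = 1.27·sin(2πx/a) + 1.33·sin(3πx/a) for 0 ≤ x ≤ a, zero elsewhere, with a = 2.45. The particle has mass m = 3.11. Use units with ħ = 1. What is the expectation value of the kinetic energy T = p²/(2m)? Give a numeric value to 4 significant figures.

1.749

T = −(ħ²/2m) d²/dx², so ⟨T⟩ = −(ħ²/2m) ∫ ψ*·ψ'' dx / ∫|ψ|² dx; with m = 3.11.
d²/dx² sin(jπx/a) = −(jπ/a)²·sin(jπx/a); on 0 ≤ x ≤ a, ∫sin²(jπx/a) dx = a/2 and ∫sin(jπx/a)·sin(lπx/a) dx = 0 for j ≠ l, so only diagonal terms survive in ∫|ψ|² and ∫ψ·ψ″; ∫ψ·ψ′ dx = [ψ²/2] between the walls = 0.
State is unnormalized: ∫|ψ|² dx = 4.1427, and ∫ψ*·(−ħ²/2m · ψ'') dx = 7.2446, so ⟨T⟩ = 7.2446 / 4.1427.
⟨T⟩ = 1.7488.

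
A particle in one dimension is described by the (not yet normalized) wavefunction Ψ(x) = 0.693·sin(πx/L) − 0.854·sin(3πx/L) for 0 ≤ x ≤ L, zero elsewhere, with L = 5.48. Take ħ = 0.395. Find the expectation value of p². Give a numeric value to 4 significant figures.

0.2986

p² Ψ = −ħ² d²Ψ/dx²; ⟨p²⟩ = −ħ² ∫ Ψ*·Ψ'' dx / ∫|Ψ|² dx.
d²/dx² sin(jπx/L) = −(jπ/L)²·sin(jπx/L); on 0 ≤ x ≤ L, ∫sin²(jπx/L) dx = L/2 and ∫sin(jπx/L)·sin(lπx/L) dx = 0 for j ≠ l, so only diagonal terms survive in ∫|Ψ|² and ∫Ψ·Ψ″; ∫Ψ·Ψ′ dx = [Ψ²/2] between the walls = 0.
State is unnormalized: ∫|Ψ|² dx = 3.3142, and ∫Ψ*·(−ħ² Ψ'') dx = 0.98971, so ⟨p²⟩ = 0.98971 / 3.3142.
⟨p²⟩ = 0.29863.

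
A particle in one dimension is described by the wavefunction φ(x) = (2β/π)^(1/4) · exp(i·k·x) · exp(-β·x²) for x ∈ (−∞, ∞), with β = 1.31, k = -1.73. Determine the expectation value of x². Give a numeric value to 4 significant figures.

0.1908

⟨x²⟩ = ∫ x²·|φ|² dx (integrals over the domain).
Gaussian moments: ∫x^(2j)·e^(−2βx²) dx = (2j−1)!!/(4β)^j · √(π/(2β)), odd powers integrate to 0; here √(π/(2β)) = 1.0950.
⟨x²⟩ = 0.19084.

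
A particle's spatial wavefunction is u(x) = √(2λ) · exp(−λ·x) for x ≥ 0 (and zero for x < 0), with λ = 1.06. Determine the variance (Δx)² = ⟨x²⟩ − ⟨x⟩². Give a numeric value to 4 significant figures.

Compute ⟨x⟩ and ⟨x²⟩ separately, then (Δx)² = ⟨x²⟩ − ⟨x⟩².
Every integrand reduces to terms xʲ·e^(−2λx) on [0, ∞); use ∫₀^∞ xʲ·e^(−2λx) dx = j!/(2λ)^(j+1).
⟨x⟩ = 0.47170 and ⟨x²⟩ = 0.44500.
(Δx)² = 0.44500 − (0.47170)² = 0.22250.

0.2225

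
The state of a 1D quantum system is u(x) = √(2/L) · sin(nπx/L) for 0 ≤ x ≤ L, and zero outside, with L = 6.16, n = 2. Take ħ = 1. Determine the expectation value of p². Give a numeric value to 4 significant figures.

p² u = −ħ² d²u/dx²; ⟨p²⟩ = −ħ² ∫ u*·u'' dx.
d/dx sin(nπx/L) = (nπ/L)·cos(nπx/L) and d²/dx² sin(nπx/L) = −(nπ/L)²·sin(nπx/L); on 0 ≤ x ≤ L, ∫sin²(nπx/L) dx = L/2 and ∫sin(nπx/L)·cos(nπx/L) dx = 0.
⟨p²⟩ = 1.0404.

1.040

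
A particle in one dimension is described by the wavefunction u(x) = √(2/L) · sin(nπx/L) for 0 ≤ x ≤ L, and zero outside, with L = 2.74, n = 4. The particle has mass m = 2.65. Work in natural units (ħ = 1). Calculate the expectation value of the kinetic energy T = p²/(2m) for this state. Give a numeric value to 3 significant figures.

3.97

T = −(ħ²/2m) d²/dx², so ⟨T⟩ = −(ħ²/2m) ∫ u*·u'' dx; with m = 2.65.
d/dx sin(nπx/L) = (nπ/L)·cos(nπx/L) and d²/dx² sin(nπx/L) = −(nπ/L)²·sin(nπx/L); on 0 ≤ x ≤ L, ∫sin²(nπx/L) dx = L/2 and ∫sin(nπx/L)·cos(nπx/L) dx = 0.
⟨T⟩ = 3.9686.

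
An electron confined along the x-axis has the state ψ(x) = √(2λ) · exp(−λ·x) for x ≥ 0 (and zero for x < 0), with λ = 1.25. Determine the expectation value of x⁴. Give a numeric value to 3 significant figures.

⟨x⁴⟩ = ∫ x⁴·|ψ|² dx (integrals over the domain).
Every integrand reduces to terms xʲ·e^(−2λx) on [0, ∞); use ∫₀^∞ xʲ·e^(−2λx) dx = j!/(2λ)^(j+1).
⟨x⁴⟩ = 0.61440.

0.614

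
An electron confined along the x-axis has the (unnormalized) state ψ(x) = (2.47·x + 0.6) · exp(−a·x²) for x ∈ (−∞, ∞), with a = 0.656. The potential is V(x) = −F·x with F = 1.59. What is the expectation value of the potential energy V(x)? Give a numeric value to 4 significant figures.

⟨V⟩ = ∫ V(x)·|ψ|² dx / ∫|ψ|² dx.
Expand each integrand as polynomial × e^(−2ax²) and use ∫x^(2j)·e^(−2ax²) dx = (2j−1)!!/(4a)^j · √(π/(2a)), odd powers → 0; here √(π/(2a)) = 1.5474.
State is unnormalized: ∫|ψ|² dx = 4.1549, and ∫ψ*·V(x)·ψ dx = -2.7792, so ⟨V⟩ = -2.7792 / 4.1549.
⟨V⟩ = -0.66890.

-0.6689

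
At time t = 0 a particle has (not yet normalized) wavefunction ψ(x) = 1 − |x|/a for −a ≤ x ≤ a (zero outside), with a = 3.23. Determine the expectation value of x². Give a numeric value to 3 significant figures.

1.04

⟨x²⟩ = ∫ x²·|ψ|² dx / ∫|ψ|² dx (integrals over the domain).
ψ is even, so ∫ over [−a, a] = 2∫₀ᵃ with ψ = 1 − x/a there: ∫₀ᵃ (1 − x/a)² dx = a/3, ∫₀ᵃ x²(1 − x/a)² dx = a³/30, ∫₀ᵃ x⁴(1 − x/a)² dx = a⁵/105.
State is unnormalized: ∫|ψ|² dx = 2.1533, and ∫ψ*·x²·ψ dx = 2.2466, so ⟨x²⟩ = 2.2466 / 2.1533.
⟨x²⟩ = 1.0433.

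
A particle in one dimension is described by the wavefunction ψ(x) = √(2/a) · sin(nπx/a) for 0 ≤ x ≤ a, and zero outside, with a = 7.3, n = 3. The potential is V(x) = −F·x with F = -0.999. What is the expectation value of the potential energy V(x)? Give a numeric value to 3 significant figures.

3.65

⟨V⟩ = ∫ V(x)·|ψ|² dx.
With sin²θ = (1 − cos2θ)/2 on 0 ≤ x ≤ a: ∫sin²(nπx/a) dx = a/2, ∫x·sin²(nπx/a) dx = a²/4, ∫x²·sin²(nπx/a) dx = a³·(1/6 − 1/(4n²π²)); higher powers xᵏ the same way, integrating xᵏ·cos(2nπx/a) by parts.
⟨V⟩ = 3.6464.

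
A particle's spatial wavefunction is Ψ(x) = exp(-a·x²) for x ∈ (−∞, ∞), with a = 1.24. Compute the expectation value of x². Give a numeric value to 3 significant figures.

⟨x²⟩ = ∫ x²·|Ψ|² dx / ∫|Ψ|² dx (integrals over the domain).
Gaussian moments: ∫x^(2j)·e^(−2ax²) dx = (2j−1)!!/(4a)^j · √(π/(2a)), odd powers integrate to 0; here √(π/(2a)) = 1.1255.
State is unnormalized: ∫|Ψ|² dx = 1.1255, and ∫Ψ*·x²·Ψ dx = 0.22692, so ⟨x²⟩ = 0.22692 / 1.1255.
⟨x²⟩ = 0.20161.

0.202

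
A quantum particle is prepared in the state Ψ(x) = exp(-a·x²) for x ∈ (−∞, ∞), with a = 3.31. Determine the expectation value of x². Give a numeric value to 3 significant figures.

⟨x²⟩ = ∫ x²·|Ψ|² dx / ∫|Ψ|² dx (integrals over the domain).
Gaussian moments: ∫x^(2j)·e^(−2ax²) dx = (2j−1)!!/(4a)^j · √(π/(2a)), odd powers integrate to 0; here √(π/(2a)) = 0.68888.
State is unnormalized: ∫|Ψ|² dx = 0.68888, and ∫Ψ*·x²·Ψ dx = 0.052030, so ⟨x²⟩ = 0.052030 / 0.68888.
⟨x²⟩ = 0.075529.

0.0755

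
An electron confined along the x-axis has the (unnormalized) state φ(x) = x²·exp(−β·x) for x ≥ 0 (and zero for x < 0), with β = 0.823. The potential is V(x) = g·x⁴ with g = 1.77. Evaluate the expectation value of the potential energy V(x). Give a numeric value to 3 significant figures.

⟨V⟩ = ∫ V(x)·|φ|² dx / ∫|φ|² dx.
Every integrand reduces to terms xʲ·e^(−2βx) on [0, ∞); use ∫₀^∞ xʲ·e^(−2βx) dx = j!/(2β)^(j+1).
State is unnormalized: ∫|φ|² dx = 1.9864, and ∫φ*·V(x)·φ dx = 804.68, so ⟨V⟩ = 804.68 / 1.9864.
⟨V⟩ = 405.10.

405.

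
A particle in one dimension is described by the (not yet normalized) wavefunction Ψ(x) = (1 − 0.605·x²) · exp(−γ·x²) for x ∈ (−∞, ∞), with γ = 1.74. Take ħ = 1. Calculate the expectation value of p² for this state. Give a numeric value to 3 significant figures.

2.51

p² Ψ = −ħ² d²Ψ/dx²; ⟨p²⟩ = −ħ² ∫ Ψ*·Ψ'' dx / ∫|Ψ|² dx.
Expand each integrand as polynomial × e^(−2γx²) and use ∫x^(2j)·e^(−2γx²) dx = (2j−1)!!/(4γ)^j · √(π/(2γ)), odd powers → 0; here √(π/(2γ)) = 0.95013. Differentiate with the product rule, d/dx e^(−γx²) = −2γx·e^(−γx²).
State is unnormalized: ∫|Ψ|² dx = 0.80649, and ∫Ψ*·(−ħ² Ψ'') dx = 2.0281, so ⟨p²⟩ = 2.0281 / 0.80649.
⟨p²⟩ = 2.5147.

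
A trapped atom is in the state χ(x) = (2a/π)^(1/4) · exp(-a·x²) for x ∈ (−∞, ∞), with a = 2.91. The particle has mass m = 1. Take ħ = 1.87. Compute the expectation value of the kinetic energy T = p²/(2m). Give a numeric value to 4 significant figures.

T = −(ħ²/2m) d²/dx², so ⟨T⟩ = −(ħ²/2m) ∫ χ*·χ'' dx; with m = 1.
Gaussian moments: ∫x^(2j)·e^(−2ax²) dx = (2j−1)!!/(4a)^j · √(π/(2a)), odd powers integrate to 0; here √(π/(2a)) = 0.73471. Derivatives: d/dx e^(−ax²) = −2ax·e^(−ax²), d²/dx² e^(−ax²) = (4a²x² − 2a)·e^(−ax²).
⟨T⟩ = 5.0880.

5.088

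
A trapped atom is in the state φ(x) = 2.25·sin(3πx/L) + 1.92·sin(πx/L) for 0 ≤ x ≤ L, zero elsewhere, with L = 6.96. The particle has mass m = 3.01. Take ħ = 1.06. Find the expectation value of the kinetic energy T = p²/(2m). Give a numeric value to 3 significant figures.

T = −(ħ²/2m) d²/dx², so ⟨T⟩ = −(ħ²/2m) ∫ φ*·φ'' dx / ∫|φ|² dx; with m = 3.01.
d²/dx² sin(jπx/L) = −(jπ/L)²·sin(jπx/L); on 0 ≤ x ≤ L, ∫sin²(jπx/L) dx = L/2 and ∫sin(jπx/L)·sin(lπx/L) dx = 0 for j ≠ l, so only diagonal terms survive in ∫|φ|² and ∫φ·φ″; ∫φ·φ′ dx = [φ²/2] between the walls = 0.
State is unnormalized: ∫|φ|² dx = 30.446, and ∫φ*·(−ħ²/2m · φ'') dx = 6.5174, so ⟨T⟩ = 6.5174 / 30.446.
⟨T⟩ = 0.21406.

0.214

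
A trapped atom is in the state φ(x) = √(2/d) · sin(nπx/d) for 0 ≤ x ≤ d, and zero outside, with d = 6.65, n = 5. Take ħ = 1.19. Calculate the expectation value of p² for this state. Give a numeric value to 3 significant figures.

p² φ = −ħ² d²φ/dx²; ⟨p²⟩ = −ħ² ∫ φ*·φ'' dx.
d/dx sin(nπx/d) = (nπ/d)·cos(nπx/d) and d²/dx² sin(nπx/d) = −(nπ/d)²·sin(nπx/d); on 0 ≤ x ≤ d, ∫sin²(nπx/d) dx = d/2 and ∫sin(nπx/d)·cos(nπx/d) dx = 0.
⟨p²⟩ = 7.9012.

7.90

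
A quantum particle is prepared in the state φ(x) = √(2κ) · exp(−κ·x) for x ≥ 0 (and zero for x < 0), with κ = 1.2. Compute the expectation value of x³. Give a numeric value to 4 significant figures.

⟨x³⟩ = ∫ x³·|φ|² dx (integrals over the domain).
Every integrand reduces to terms xʲ·e^(−2κx) on [0, ∞); use ∫₀^∞ xʲ·e^(−2κx) dx = j!/(2κ)^(j+1).
⟨x³⟩ = 0.43403.

0.4340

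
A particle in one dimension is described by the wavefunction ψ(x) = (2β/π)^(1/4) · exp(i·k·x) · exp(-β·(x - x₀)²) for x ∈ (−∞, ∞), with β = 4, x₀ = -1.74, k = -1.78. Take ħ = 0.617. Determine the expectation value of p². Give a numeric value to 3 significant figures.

p² ψ = −ħ² d²ψ/dx²; ⟨p²⟩ = −ħ² ∫ ψ*·ψ'' dx.
Gaussian moments (u = x − x₀): ∫u^(2j)·e^(−2βu²) du = (2j−1)!!/(4β)^j · √(π/(2β)), odd powers integrate to 0; here √(π/(2β)) = 0.62666. Derivatives: ψ′ = (ik − 2βu)·ψ, ψ″ = ((ik − 2βu)² − 2β)·ψ; the odd-in-u pieces drop out.
⟨p²⟩ = 2.7289.

2.73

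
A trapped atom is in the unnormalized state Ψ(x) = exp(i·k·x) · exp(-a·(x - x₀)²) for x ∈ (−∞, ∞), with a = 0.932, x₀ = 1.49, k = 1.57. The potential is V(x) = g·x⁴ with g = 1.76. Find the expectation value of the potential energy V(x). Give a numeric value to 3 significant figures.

15.3

⟨V⟩ = ∫ V(x)·|Ψ|² dx / ∫|Ψ|² dx.
Gaussian moments (u = x − x₀): ∫u^(2j)·e^(−2au²) du = (2j−1)!!/(4a)^j · √(π/(2a)), odd powers integrate to 0; here √(π/(2a)) = 1.2982.
State is unnormalized: ∫|Ψ|² dx = 1.2982, and ∫Ψ*·V(x)·Ψ dx = 19.919, so ⟨V⟩ = 19.919 / 1.2982.
⟨V⟩ = 15.343.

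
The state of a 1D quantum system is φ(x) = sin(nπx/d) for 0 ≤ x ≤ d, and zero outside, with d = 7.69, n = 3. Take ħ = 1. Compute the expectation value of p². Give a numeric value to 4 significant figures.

1.502

p² φ = −ħ² d²φ/dx²; ⟨p²⟩ = −ħ² ∫ φ*·φ'' dx / ∫|φ|² dx.
d/dx sin(nπx/d) = (nπ/d)·cos(nπx/d) and d²/dx² sin(nπx/d) = −(nπ/d)²·sin(nπx/d); on 0 ≤ x ≤ d, ∫sin²(nπx/d) dx = d/2 and ∫sin(nπx/d)·cos(nπx/d) dx = 0.
State is unnormalized: ∫|φ|² dx = 3.8450, and ∫φ*·(−ħ² φ'') dx = 5.7755, so ⟨p²⟩ = 5.7755 / 3.8450.
⟨p²⟩ = 1.5021.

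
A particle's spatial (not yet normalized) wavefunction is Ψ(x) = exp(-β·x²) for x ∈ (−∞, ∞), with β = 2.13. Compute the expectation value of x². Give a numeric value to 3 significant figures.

⟨x²⟩ = ∫ x²·|Ψ|² dx / ∫|Ψ|² dx (integrals over the domain).
Gaussian moments: ∫x^(2j)·e^(−2βx²) dx = (2j−1)!!/(4β)^j · √(π/(2β)), odd powers integrate to 0; here √(π/(2β)) = 0.85876.
State is unnormalized: ∫|Ψ|² dx = 0.85876, and ∫Ψ*·x²·Ψ dx = 0.10079, so ⟨x²⟩ = 0.10079 / 0.85876.
⟨x²⟩ = 0.11737.

0.117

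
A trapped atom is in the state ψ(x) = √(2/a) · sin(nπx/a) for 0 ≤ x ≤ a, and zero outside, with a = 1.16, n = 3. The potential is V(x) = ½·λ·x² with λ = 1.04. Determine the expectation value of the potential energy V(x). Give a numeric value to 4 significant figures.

0.2293

⟨V⟩ = ∫ V(x)·|ψ|² dx.
With sin²θ = (1 − cos2θ)/2 on 0 ≤ x ≤ a: ∫sin²(nπx/a) dx = a/2, ∫x·sin²(nπx/a) dx = a²/4, ∫x²·sin²(nπx/a) dx = a³·(1/6 − 1/(4n²π²)); higher powers xᵏ the same way, integrating xᵏ·cos(2nπx/a) by parts.
⟨V⟩ = 0.22930.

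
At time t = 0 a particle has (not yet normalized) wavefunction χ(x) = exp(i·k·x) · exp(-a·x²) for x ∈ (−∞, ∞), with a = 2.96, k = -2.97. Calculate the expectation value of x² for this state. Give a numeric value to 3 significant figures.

0.0845

⟨x²⟩ = ∫ x²·|χ|² dx / ∫|χ|² dx (integrals over the domain).
Gaussian moments: ∫x^(2j)·e^(−2ax²) dx = (2j−1)!!/(4a)^j · √(π/(2a)), odd powers integrate to 0; here √(π/(2a)) = 0.72847.
State is unnormalized: ∫|χ|² dx = 0.72847, and ∫χ*·x²·χ dx = 0.061527, so ⟨x²⟩ = 0.061527 / 0.72847.
⟨x²⟩ = 0.084459.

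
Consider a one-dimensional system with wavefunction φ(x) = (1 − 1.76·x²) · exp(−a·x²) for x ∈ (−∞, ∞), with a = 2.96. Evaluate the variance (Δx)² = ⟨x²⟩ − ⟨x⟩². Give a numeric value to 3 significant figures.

Compute ⟨x⟩ and ⟨x²⟩ separately, then (Δx)² = ⟨x²⟩ − ⟨x⟩².
Expand each integrand as polynomial × e^(−2ax²) and use ∫x^(2j)·e^(−2ax²) dx = (2j−1)!!/(4a)^j · √(π/(2a)), odd powers → 0; here √(π/(2a)) = 0.72847.
Normalization: ∫|φ|² dx = 0.56019.
⟨x⟩ = 0.0000 and ⟨x²⟩ = 0.048277.
(Δx)² = 0.048277 − (0.0000)² = 0.048277.

0.0483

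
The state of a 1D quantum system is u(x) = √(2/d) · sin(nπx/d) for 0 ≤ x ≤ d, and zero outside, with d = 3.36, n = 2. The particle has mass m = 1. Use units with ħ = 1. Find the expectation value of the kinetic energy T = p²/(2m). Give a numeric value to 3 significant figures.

T = −(ħ²/2m) d²/dx², so ⟨T⟩ = −(ħ²/2m) ∫ u*·u'' dx; with m = 1.
d/dx sin(nπx/d) = (nπ/d)·cos(nπx/d) and d²/dx² sin(nπx/d) = −(nπ/d)²·sin(nπx/d); on 0 ≤ x ≤ d, ∫sin²(nπx/d) dx = d/2 and ∫sin(nπx/d)·cos(nπx/d) dx = 0.
⟨T⟩ = 1.7484.

1.75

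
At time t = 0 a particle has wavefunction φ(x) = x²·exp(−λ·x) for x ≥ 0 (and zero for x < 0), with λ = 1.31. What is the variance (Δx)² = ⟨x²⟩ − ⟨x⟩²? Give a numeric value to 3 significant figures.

0.728

Compute ⟨x⟩ and ⟨x²⟩ separately, then (Δx)² = ⟨x²⟩ − ⟨x⟩².
Every integrand reduces to terms xʲ·e^(−2λx) on [0, ∞); use ∫₀^∞ xʲ·e^(−2λx) dx = j!/(2λ)^(j+1).
Normalization: ∫|φ|² dx = 0.19440.
⟨x⟩ = 1.9084 and ⟨x²⟩ = 4.3704.
(Δx)² = 4.3704 − (1.9084)² = 0.72840.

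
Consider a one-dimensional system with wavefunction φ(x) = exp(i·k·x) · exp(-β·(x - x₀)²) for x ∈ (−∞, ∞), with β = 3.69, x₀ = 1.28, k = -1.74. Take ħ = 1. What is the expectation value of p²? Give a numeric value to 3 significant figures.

6.72

p² φ = −ħ² d²φ/dx²; ⟨p²⟩ = −ħ² ∫ φ*·φ'' dx / ∫|φ|² dx.
Gaussian moments (u = x − x₀): ∫u^(2j)·e^(−2βu²) du = (2j−1)!!/(4β)^j · √(π/(2β)), odd powers integrate to 0; here √(π/(2β)) = 0.65245. Derivatives: φ′ = (ik − 2βu)·φ, φ″ = ((ik − 2βu)² − 2β)·φ; the odd-in-u pieces drop out.
State is unnormalized: ∫|φ|² dx = 0.65245, and ∫φ*·(−ħ² φ'') dx = 4.3829, so ⟨p²⟩ = 4.3829 / 0.65245.
⟨p²⟩ = 6.7176.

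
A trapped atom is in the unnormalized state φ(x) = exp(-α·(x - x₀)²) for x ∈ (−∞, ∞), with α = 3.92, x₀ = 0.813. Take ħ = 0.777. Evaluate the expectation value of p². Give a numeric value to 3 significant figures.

p² φ = −ħ² d²φ/dx²; ⟨p²⟩ = −ħ² ∫ φ*·φ'' dx / ∫|φ|² dx.
Gaussian moments (u = x − x₀): ∫u^(2j)·e^(−2αu²) du = (2j−1)!!/(4α)^j · √(π/(2α)), odd powers integrate to 0; here √(π/(2α)) = 0.63302. Derivatives: d/dx e^(−αu²) = −2αu·e^(−αu²), d²/dx² e^(−αu²) = (4α²u² − 2α)·e^(−αu²).
State is unnormalized: ∫|φ|² dx = 0.63302, and ∫φ*·(−ħ² φ'') dx = 1.4981, so ⟨p²⟩ = 1.4981 / 0.63302.
⟨p²⟩ = 2.3666.

2.37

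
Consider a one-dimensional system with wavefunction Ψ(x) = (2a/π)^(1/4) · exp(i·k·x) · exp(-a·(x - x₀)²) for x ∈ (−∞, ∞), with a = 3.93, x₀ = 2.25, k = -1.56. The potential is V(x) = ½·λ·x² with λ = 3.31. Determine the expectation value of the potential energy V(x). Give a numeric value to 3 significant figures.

8.48

⟨V⟩ = ∫ V(x)·|Ψ|² dx.
Gaussian moments (u = x − x₀): ∫u^(2j)·e^(−2au²) du = (2j−1)!!/(4a)^j · √(π/(2a)), odd powers integrate to 0; here √(π/(2a)) = 0.63221.
⟨V⟩ = 8.4837.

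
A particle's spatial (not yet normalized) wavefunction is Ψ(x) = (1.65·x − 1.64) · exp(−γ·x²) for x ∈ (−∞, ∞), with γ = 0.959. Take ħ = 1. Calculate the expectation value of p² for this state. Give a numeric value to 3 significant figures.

p² Ψ = −ħ² d²Ψ/dx²; ⟨p²⟩ = −ħ² ∫ Ψ*·Ψ'' dx / ∫|Ψ|² dx.
Expand each integrand as polynomial × e^(−2γx²) and use ∫x^(2j)·e^(−2γx²) dx = (2j−1)!!/(4γ)^j · √(π/(2γ)), odd powers → 0; here √(π/(2γ)) = 1.2798. Differentiate with the product rule, d/dx e^(−γx²) = −2γx·e^(−γx²).
State is unnormalized: ∫|Ψ|² dx = 4.3505, and ∫Ψ*·(−ħ² Ψ'') dx = 5.9143, so ⟨p²⟩ = 5.9143 / 4.3505.
⟨p²⟩ = 1.3594.

1.36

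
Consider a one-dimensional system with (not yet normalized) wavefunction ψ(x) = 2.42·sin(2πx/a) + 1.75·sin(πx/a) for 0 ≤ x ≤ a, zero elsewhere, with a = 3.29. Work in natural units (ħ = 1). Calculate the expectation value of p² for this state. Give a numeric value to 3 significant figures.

2.71

p² ψ = −ħ² d²ψ/dx²; ⟨p²⟩ = −ħ² ∫ ψ*·ψ'' dx / ∫|ψ|² dx.
d²/dx² sin(jπx/a) = −(jπ/a)²·sin(jπx/a); on 0 ≤ x ≤ a, ∫sin²(jπx/a) dx = a/2 and ∫sin(jπx/a)·sin(lπx/a) dx = 0 for j ≠ l, so only diagonal terms survive in ∫|ψ|² and ∫ψ·ψ″; ∫ψ·ψ′ dx = [ψ²/2] between the walls = 0.
State is unnormalized: ∫|ψ|² dx = 14.672, and ∫ψ*·(−ħ² ψ'') dx = 39.731, so ⟨p²⟩ = 39.731 / 14.672.
⟨p²⟩ = 2.7080.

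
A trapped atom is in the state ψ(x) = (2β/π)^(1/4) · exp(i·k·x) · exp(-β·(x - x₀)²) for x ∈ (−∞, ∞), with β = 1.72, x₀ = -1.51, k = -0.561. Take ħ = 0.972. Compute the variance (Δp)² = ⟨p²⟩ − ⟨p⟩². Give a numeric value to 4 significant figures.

1.625

Compute ⟨p⟩ and ⟨p²⟩ separately; (Δp)² = ⟨p²⟩ − ⟨p⟩².
Gaussian moments (u = x − x₀): ∫u^(2j)·e^(−2βu²) du = (2j−1)!!/(4β)^j · √(π/(2β)), odd powers integrate to 0; here √(π/(2β)) = 0.95564. Derivatives: ψ′ = (ik − 2βu)·ψ, ψ″ = ((ik − 2βu)² − 2β)·ψ; the odd-in-u pieces drop out.
⟨p⟩ = -0.54529 and ⟨p²⟩ = 1.9224.
(Δp)² = 1.9224 − (-0.54529)² = 1.6250.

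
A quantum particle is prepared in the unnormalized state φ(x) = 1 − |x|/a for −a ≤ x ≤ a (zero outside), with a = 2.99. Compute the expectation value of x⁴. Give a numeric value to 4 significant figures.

2.284

⟨x⁴⟩ = ∫ x⁴·|φ|² dx / ∫|φ|² dx (integrals over the domain).
φ is even, so ∫ over [−a, a] = 2∫₀ᵃ with φ = 1 − x/a there: ∫₀ᵃ (1 − x/a)² dx = a/3, ∫₀ᵃ x²(1 − x/a)² dx = a³/30, ∫₀ᵃ x⁴(1 − x/a)² dx = a⁵/105.
State is unnormalized: ∫|φ|² dx = 1.9933, and ∫φ*·x⁴·φ dx = 4.5519, so ⟨x⁴⟩ = 4.5519 / 1.9933.
⟨x⁴⟩ = 2.2836.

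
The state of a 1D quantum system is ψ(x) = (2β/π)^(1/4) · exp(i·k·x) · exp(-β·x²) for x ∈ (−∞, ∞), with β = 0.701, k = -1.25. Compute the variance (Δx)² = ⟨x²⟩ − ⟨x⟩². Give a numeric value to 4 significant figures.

Compute ⟨x⟩ and ⟨x²⟩ separately, then (Δx)² = ⟨x²⟩ − ⟨x⟩².
Gaussian moments: ∫x^(2j)·e^(−2βx²) dx = (2j−1)!!/(4β)^j · √(π/(2β)), odd powers integrate to 0; here √(π/(2β)) = 1.4969.
⟨x⟩ = 0.0000 and ⟨x²⟩ = 0.35663.
(Δx)² = 0.35663 − (0.0000)² = 0.35663.

0.3566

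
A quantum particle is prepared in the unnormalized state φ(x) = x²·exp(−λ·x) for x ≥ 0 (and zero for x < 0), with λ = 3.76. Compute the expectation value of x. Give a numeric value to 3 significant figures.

⟨x⟩ = ∫ x·|φ|² dx / ∫|φ|² dx (integrals over the domain).
Every integrand reduces to terms xʲ·e^(−2λx) on [0, ∞); use ∫₀^∞ xʲ·e^(−2λx) dx = j!/(2λ)^(j+1).
State is unnormalized: ∫|φ|² dx = 0.00099798, and ∫φ*·x·φ dx = 0.00066355, so ⟨x⟩ = 0.00066355 / 0.00099798.
⟨x⟩ = 0.66489.

0.665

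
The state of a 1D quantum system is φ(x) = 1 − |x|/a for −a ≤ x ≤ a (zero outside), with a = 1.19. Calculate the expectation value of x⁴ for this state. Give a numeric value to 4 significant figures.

0.05730

⟨x⁴⟩ = ∫ x⁴·|φ|² dx / ∫|φ|² dx (integrals over the domain).
φ is even, so ∫ over [−a, a] = 2∫₀ᵃ with φ = 1 − x/a there: ∫₀ᵃ (1 − x/a)² dx = a/3, ∫₀ᵃ x²(1 − x/a)² dx = a³/30, ∫₀ᵃ x⁴(1 − x/a)² dx = a⁵/105.
State is unnormalized: ∫|φ|² dx = 0.79333, and ∫φ*·x⁴·φ dx = 0.045454, so ⟨x⁴⟩ = 0.045454 / 0.79333.
⟨x⁴⟩ = 0.057295.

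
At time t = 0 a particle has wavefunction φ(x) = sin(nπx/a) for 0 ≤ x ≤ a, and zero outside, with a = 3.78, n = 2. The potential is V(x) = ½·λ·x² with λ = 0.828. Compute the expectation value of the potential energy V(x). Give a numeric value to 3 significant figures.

1.90

⟨V⟩ = ∫ V(x)·|φ|² dx / ∫|φ|² dx.
With sin²θ = (1 − cos2θ)/2 on 0 ≤ x ≤ a: ∫sin²(nπx/a) dx = a/2, ∫x·sin²(nπx/a) dx = a²/4, ∫x²·sin²(nπx/a) dx = a³·(1/6 − 1/(4n²π²)); higher powers xᵏ the same way, integrating xᵏ·cos(2nπx/a) by parts.
State is unnormalized: ∫|φ|² dx = 1.8900, and ∫φ*·V(x)·φ dx = 3.5851, so ⟨V⟩ = 3.5851 / 1.8900.
⟨V⟩ = 1.8969.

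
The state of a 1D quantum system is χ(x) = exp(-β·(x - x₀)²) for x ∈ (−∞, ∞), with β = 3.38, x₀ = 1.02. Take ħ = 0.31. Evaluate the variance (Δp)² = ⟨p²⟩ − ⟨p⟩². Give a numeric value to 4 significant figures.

0.3248

Compute ⟨p⟩ and ⟨p²⟩ separately; (Δp)² = ⟨p²⟩ − ⟨p⟩².
Gaussian moments (u = x − x₀): ∫u^(2j)·e^(−2βu²) du = (2j−1)!!/(4β)^j · √(π/(2β)), odd powers integrate to 0; here √(π/(2β)) = 0.68171. Derivatives: d/dx e^(−βu²) = −2βu·e^(−βu²), d²/dx² e^(−βu²) = (4β²u² − 2β)·e^(−βu²).
Normalization: ∫|χ|² dx = 0.68171.
⟨p⟩ = 0.0000 and ⟨p²⟩ = 0.32482.
(Δp)² = 0.32482 − (0.0000)² = 0.32482.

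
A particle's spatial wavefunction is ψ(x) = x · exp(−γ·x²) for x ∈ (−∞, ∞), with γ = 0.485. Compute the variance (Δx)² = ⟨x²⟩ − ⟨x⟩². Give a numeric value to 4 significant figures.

Compute ⟨x⟩ and ⟨x²⟩ separately, then (Δx)² = ⟨x²⟩ − ⟨x⟩².
Expand each integrand as polynomial × e^(−2γx²) and use ∫x^(2j)·e^(−2γx²) dx = (2j−1)!!/(4γ)^j · √(π/(2γ)), odd powers → 0; here √(π/(2γ)) = 1.7997.
Normalization: ∫|ψ|² dx = 0.92766.
⟨x⟩ = 0.0000 and ⟨x²⟩ = 1.5464.
(Δx)² = 1.5464 − (0.0000)² = 1.5464.

1.546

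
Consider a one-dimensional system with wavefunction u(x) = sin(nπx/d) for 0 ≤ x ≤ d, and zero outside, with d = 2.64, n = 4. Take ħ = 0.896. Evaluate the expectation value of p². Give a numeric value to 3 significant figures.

p² u = −ħ² d²u/dx²; ⟨p²⟩ = −ħ² ∫ u*·u'' dx / ∫|u|² dx.
d/dx sin(nπx/d) = (nπ/d)·cos(nπx/d) and d²/dx² sin(nπx/d) = −(nπ/d)²·sin(nπx/d); on 0 ≤ x ≤ d, ∫sin²(nπx/d) dx = d/2 and ∫sin(nπx/d)·cos(nπx/d) dx = 0.
State is unnormalized: ∫|u|² dx = 1.3200, and ∫u*·(−ħ² u'') dx = 24.011, so ⟨p²⟩ = 24.011 / 1.3200.
⟨p²⟩ = 18.190.

18.2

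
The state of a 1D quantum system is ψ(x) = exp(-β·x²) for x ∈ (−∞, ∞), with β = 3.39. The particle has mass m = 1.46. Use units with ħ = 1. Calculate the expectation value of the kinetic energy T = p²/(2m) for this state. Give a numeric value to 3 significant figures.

T = −(ħ²/2m) d²/dx², so ⟨T⟩ = −(ħ²/2m) ∫ ψ*·ψ'' dx / ∫|ψ|² dx; with m = 1.46.
Gaussian moments: ∫x^(2j)·e^(−2βx²) dx = (2j−1)!!/(4β)^j · √(π/(2β)), odd powers integrate to 0; here √(π/(2β)) = 0.68071. Derivatives: d/dx e^(−βx²) = −2βx·e^(−βx²), d²/dx² e^(−βx²) = (4β²x² − 2β)·e^(−βx²).
State is unnormalized: ∫|ψ|² dx = 0.68071, and ∫ψ*·(−ħ²/2m · ψ'') dx = 0.79027, so ⟨T⟩ = 0.79027 / 0.68071.
⟨T⟩ = 1.1610.

1.16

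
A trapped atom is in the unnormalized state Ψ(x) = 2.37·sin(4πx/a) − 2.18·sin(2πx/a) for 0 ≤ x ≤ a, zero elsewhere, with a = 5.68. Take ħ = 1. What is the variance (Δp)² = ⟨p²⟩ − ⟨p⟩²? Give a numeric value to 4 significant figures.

Compute ⟨p⟩ and ⟨p²⟩ separately; (Δp)² = ⟨p²⟩ − ⟨p⟩².
d²/dx² sin(jπx/a) = −(jπ/a)²·sin(jπx/a); on 0 ≤ x ≤ a, ∫sin²(jπx/a) dx = a/2 and ∫sin(jπx/a)·sin(lπx/a) dx = 0 for j ≠ l, so only diagonal terms survive in ∫|Ψ|² and ∫Ψ·Ψ″; ∫Ψ·Ψ′ dx = [Ψ²/2] between the walls = 0.
Normalization: ∫|Ψ|² dx = 29.449.
⟨p⟩ = 0.0000 and ⟨p²⟩ = 3.2122.
(Δp)² = 3.2122 − (0.0000)² = 3.2122.

3.212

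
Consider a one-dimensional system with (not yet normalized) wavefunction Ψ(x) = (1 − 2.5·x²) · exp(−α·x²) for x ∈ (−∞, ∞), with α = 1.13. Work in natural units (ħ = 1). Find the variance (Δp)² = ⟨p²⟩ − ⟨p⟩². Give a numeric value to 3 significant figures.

Compute ⟨p⟩ and ⟨p²⟩ separately; (Δp)² = ⟨p²⟩ − ⟨p⟩².
Expand each integrand as polynomial × e^(−2αx²) and use ∫x^(2j)·e^(−2αx²) dx = (2j−1)!!/(4α)^j · √(π/(2α)), odd powers → 0; here √(π/(2α)) = 1.1790. Differentiate with the product rule, d/dx e^(−αx²) = −2αx·e^(−αx²).
Normalization: ∫|Ψ|² dx = 0.95684.
⟨p⟩ = 0.0000 and ⟨p²⟩ = 5.9143.
(Δp)² = 5.9143 − (0.0000)² = 5.9143.

5.91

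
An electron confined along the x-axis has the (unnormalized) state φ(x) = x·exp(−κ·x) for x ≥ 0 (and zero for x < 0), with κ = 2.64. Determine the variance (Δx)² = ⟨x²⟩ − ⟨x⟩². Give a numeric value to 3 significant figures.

Compute ⟨x⟩ and ⟨x²⟩ separately, then (Δx)² = ⟨x²⟩ − ⟨x⟩².
Every integrand reduces to terms xʲ·e^(−2κx) on [0, ∞); use ∫₀^∞ xʲ·e^(−2κx) dx = j!/(2κ)^(j+1).
Normalization: ∫|φ|² dx = 0.013587.
⟨x⟩ = 0.56818 and ⟨x²⟩ = 0.43044.
(Δx)² = 0.43044 − (0.56818)² = 0.10761.

0.108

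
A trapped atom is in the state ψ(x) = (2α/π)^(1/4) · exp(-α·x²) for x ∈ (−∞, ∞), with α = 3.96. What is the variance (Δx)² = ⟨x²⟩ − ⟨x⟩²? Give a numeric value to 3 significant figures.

0.0631

Compute ⟨x⟩ and ⟨x²⟩ separately, then (Δx)² = ⟨x²⟩ − ⟨x⟩².
Gaussian moments: ∫x^(2j)·e^(−2αx²) dx = (2j−1)!!/(4α)^j · √(π/(2α)), odd powers integrate to 0; here √(π/(2α)) = 0.62981.
⟨x⟩ = 0.0000 and ⟨x²⟩ = 0.063131.
(Δx)² = 0.063131 − (0.0000)² = 0.063131.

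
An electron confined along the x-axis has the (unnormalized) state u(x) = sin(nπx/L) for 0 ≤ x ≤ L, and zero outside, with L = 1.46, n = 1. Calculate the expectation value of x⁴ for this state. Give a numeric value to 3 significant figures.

0.518

⟨x⁴⟩ = ∫ x⁴·|u|² dx / ∫|u|² dx (integrals over the domain).
With sin²θ = (1 − cos2θ)/2 on 0 ≤ x ≤ L: ∫sin²(nπx/L) dx = L/2, ∫x·sin²(nπx/L) dx = L²/4, ∫x²·sin²(nπx/L) dx = L³·(1/6 − 1/(4n²π²)); higher powers xᵏ the same way, integrating xᵏ·cos(2nπx/L) by parts.
State is unnormalized: ∫|u|² dx = 0.73000, and ∫u*·x⁴·u dx = 0.37839, so ⟨x⁴⟩ = 0.37839 / 0.73000.
⟨x⁴⟩ = 0.51834.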